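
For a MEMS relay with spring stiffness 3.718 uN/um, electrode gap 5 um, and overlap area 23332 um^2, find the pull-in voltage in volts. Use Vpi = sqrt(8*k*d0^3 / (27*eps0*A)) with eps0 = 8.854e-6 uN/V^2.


Step 1: Compute numerator: 8 * k * d0^3 = 8 * 3.718 * 5^3 = 3718.0
Step 2: Compute denominator: 27 * eps0 * A = 27 * 8.854e-6 * 23332 = 5.577701
Step 3: Vpi = sqrt(3718.0 / 5.577701)
Vpi = 25.82 V


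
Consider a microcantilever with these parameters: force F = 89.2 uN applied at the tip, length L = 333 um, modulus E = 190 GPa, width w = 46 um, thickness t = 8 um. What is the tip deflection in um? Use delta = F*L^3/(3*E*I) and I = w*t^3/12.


Step 1: Calculate the second moment of area.
I = w * t^3 / 12 = 46 * 8^3 / 12 = 1962.6667 um^4
Step 2: Convert E to consistent units (1 GPa = 1000 uN/um^2).
E = 190 GPa = 190000 uN/um^2
Step 3: Calculate tip deflection.
delta = F * L^3 / (3 * E * I)
delta = 89.2 * 333^3 / (3 * 190000 * 1962.6667)
delta = 2.9443 um


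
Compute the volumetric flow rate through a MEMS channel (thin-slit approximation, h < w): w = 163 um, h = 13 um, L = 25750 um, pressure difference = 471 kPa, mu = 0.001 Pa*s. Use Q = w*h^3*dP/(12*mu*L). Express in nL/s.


Step 1: Convert all dimensions to SI (meters).
w = 163e-6 m, h = 13e-6 m, L = 25750e-6 m, dP = 471e3 Pa
Step 2: Q = w * h^3 * dP / (12 * mu * L)
Q = 163e-6 * (13e-6)^3 * 471e3 / (12 * 0.001 * 25750e-6) = 5.4585851e-10 m^3/s
Step 3: Convert Q from m^3/s to nL/s (1 m^3 = 1e12 nL, so multiply by 1e12).
Q = 545.859 nL/s


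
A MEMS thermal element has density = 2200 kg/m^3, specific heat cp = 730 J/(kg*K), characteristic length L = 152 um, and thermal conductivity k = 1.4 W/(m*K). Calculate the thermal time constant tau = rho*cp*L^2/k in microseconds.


Step 1: Convert L to m: L = 152e-6 m
Step 2: L^2 = (152e-6)^2 = 2.3104e-08 m^2
Step 3: tau = 2200 * 730 * 2.3104e-08 / 1.4 = 2.650358857e-02 s
Step 4: Convert to microseconds (multiply by 1e6).
tau = 26503.589 us


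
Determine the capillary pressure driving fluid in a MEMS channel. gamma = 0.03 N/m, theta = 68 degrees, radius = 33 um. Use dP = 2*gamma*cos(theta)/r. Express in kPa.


Step 1: cos(68 deg) = 0.3746
Step 2: Convert r to m: r = 33e-6 m
Step 3: dP = 2 * 0.03 * 0.3746 / 33e-6 = 681.1 Pa
Step 4: Convert Pa to kPa (divide by 1000).
dP = 0.68 kPa


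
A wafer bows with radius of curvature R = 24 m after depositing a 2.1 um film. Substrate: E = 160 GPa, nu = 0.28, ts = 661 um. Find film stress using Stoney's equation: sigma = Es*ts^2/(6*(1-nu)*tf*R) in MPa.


Step 1: Compute numerator: Es * ts^2 = 160 * 661^2 = 69907360 (GPa*um^2)
Step 2: Compute denominator (R in um): 6*(1-nu)*tf*R = 6*0.72*2.1*24e6 = 217728000.0 (um^2)
Step 3: sigma (GPa) = 69907360 / 217728000.0 = 3.21077e-01 GPa
Step 4: Convert to MPa (x1000): sigma = 321.1 MPa


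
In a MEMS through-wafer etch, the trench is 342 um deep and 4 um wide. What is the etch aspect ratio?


Step 1: AR = depth / width
Step 2: AR = 342 / 4
AR = 85.5


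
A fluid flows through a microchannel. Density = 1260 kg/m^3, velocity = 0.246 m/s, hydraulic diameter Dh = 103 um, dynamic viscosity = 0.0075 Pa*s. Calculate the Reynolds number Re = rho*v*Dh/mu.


Step 1: Convert Dh to meters: Dh = 103e-6 m
Step 2: Re = rho * v * Dh / mu
Re = 1260 * 0.246 * 103e-6 / 0.0075
Re = 4.257


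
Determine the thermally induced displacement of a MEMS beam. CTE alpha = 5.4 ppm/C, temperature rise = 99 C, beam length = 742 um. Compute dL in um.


Step 1: Convert CTE: alpha = 5.4 ppm/C = 5.4e-6 /C
Step 2: dL = 5.4e-6 * 99 * 742
dL = 0.3967 um


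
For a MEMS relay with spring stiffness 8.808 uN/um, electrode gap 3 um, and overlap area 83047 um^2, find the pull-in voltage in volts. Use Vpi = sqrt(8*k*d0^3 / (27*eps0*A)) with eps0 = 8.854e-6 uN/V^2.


Step 1: Compute numerator: 8 * k * d0^3 = 8 * 8.808 * 3^3 = 1902.528
Step 2: Compute denominator: 27 * eps0 * A = 27 * 8.854e-6 * 83047 = 19.85305
Step 3: Vpi = sqrt(1902.528 / 19.85305)
Vpi = 9.79 V


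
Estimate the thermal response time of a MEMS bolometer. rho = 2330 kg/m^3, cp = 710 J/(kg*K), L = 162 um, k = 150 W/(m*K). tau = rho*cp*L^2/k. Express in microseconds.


Step 1: Convert L to m: L = 162e-6 m
Step 2: L^2 = (162e-6)^2 = 2.6244e-08 m^2
Step 3: tau = 2330 * 710 * 2.6244e-08 / 150 = 2.8943633e-04 s
Step 4: Convert to microseconds (multiply by 1e6).
tau = 289.436 us


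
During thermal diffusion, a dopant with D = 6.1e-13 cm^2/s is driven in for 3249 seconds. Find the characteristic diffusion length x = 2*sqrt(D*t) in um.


Step 1: Compute D*t = 6.1e-13 * 3249 = 1.98189e-09 cm^2
Step 2: sqrt(D*t) = 4.452e-05 cm
Step 3: x = 2 * 4.452e-05 cm = 8.904e-05 cm
Step 4: Convert to um (1 cm = 1e4 um): x = 0.89 um


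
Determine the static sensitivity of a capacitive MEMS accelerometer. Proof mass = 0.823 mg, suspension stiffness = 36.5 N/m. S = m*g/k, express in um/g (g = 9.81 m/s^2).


Step 1: Convert mass: m = 0.823 mg = 8.23e-07 kg
Step 2: S = m * g / k = 8.23e-07 * 9.81 / 36.5
Step 3: S = 2.21e-07 m/g
Step 4: Convert to um/g: S = 0.221 um/g


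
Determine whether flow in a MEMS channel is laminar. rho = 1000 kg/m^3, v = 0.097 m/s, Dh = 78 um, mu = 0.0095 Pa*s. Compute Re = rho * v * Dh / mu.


Step 1: Convert Dh to meters: Dh = 78e-6 m
Step 2: Re = rho * v * Dh / mu
Re = 1000 * 0.097 * 78e-6 / 0.0095
Re = 0.796
Since Re = 0.796 is below ~2300, the flow is laminar.


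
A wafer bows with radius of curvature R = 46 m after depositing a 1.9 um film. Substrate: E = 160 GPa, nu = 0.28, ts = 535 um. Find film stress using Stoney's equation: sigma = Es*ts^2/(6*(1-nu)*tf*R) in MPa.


Step 1: Compute numerator: Es * ts^2 = 160 * 535^2 = 45796000 (GPa*um^2)
Step 2: Compute denominator (R in um): 6*(1-nu)*tf*R = 6*0.72*1.9*46e6 = 377568000.0 (um^2)
Step 3: sigma (GPa) = 45796000 / 377568000.0 = 1.21292e-01 GPa
Step 4: Convert to MPa (x1000): sigma = 121.3 MPa


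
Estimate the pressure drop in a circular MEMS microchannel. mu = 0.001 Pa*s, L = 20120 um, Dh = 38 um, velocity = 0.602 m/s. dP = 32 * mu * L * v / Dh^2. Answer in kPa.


Step 1: Convert to SI: L = 20120e-6 m, Dh = 38e-6 m
Step 2: dP = 32 * 0.001 * 20120e-6 * 0.602 / (38e-6)^2
Step 3: dP = 268415.29 Pa
Step 4: Convert to kPa: dP = 268.42 kPa


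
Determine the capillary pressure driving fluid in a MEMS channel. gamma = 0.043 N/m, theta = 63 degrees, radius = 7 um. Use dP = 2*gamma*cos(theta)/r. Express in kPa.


Step 1: cos(63 deg) = 0.454
Step 2: Convert r to m: r = 7e-6 m
Step 3: dP = 2 * 0.043 * 0.454 / 7e-6 = 5577.7 Pa
Step 4: Convert Pa to kPa (divide by 1000).
dP = 5.58 kPa


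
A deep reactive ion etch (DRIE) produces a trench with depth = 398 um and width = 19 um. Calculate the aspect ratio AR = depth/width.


Step 1: AR = depth / width
Step 2: AR = 398 / 19
AR = 20.9


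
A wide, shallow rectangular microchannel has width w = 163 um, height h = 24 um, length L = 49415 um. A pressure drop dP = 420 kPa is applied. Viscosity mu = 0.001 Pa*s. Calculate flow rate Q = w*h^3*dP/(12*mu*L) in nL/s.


Step 1: Convert all dimensions to SI (meters).
w = 163e-6 m, h = 24e-6 m, L = 49415e-6 m, dP = 420e3 Pa
Step 2: Q = w * h^3 * dP / (12 * mu * L)
Q = 163e-6 * (24e-6)^3 * 420e3 / (12 * 0.001 * 49415e-6) = 1.5959915e-09 m^3/s
Step 3: Convert Q from m^3/s to nL/s (1 m^3 = 1e12 nL, so multiply by 1e12).
Q = 1595.992 nL/s


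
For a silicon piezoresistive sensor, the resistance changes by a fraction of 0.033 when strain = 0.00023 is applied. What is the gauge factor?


Step 1: Identify values.
dR/R = 0.033, strain = 0.00023
Step 2: GF = (dR/R) / strain = 0.033 / 0.00023
GF = 143.5


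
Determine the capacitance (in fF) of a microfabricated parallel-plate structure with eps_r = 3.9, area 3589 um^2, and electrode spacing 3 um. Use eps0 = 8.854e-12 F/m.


Step 1: Convert area to m^2: A = 3589e-12 m^2
Step 2: Convert gap to m: d = 3e-6 m
Step 3: C = eps0 * eps_r * A / d
C = 8.854e-12 * 3.9 * 3589e-12 / 3e-6
Step 4: Convert to fF (multiply by 1e15).
C = 41.31 fF


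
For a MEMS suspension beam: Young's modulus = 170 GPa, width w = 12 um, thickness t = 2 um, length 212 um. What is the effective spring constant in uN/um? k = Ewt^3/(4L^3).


Step 1: Convert E to consistent units (1 GPa = 1000 uN/um^2).
E = 170 GPa = 170000 uN/um^2
Step 2: Compute t^3 = 2^3 = 8
Step 3: Compute L^3 = 212^3 = 9528128
Step 4: k = 170000 * 12 * 8 / (4 * 9528128)
k = 0.4282 uN/um


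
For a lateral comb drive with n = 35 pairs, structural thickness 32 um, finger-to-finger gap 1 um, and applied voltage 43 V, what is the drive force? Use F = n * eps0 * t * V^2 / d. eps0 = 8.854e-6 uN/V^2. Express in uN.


Step 1: Parameters: n=35, eps0=8.854e-6 uN/V^2, t=32 um, V=43 V, d=1 um
Step 2: V^2 = 1849
Step 3: F = 35 * 8.854e-6 * 32 * 1849 / 1
F = 18.336 uN


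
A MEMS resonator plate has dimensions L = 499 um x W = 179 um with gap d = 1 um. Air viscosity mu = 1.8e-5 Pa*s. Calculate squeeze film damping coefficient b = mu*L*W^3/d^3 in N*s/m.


Step 1: Convert to SI.
L = 499e-6 m, W = 179e-6 m, d = 1e-6 m
Step 2: W^3 = (179e-6)^3 = 5.74e-12 m^3
Step 3: d^3 = (1e-6)^3 = 1.00e-18 m^3
Step 4: b = 1.8e-5 * 499e-6 * 5.74e-12 / 1.00e-18
b = 5.15e-02 N*s/m


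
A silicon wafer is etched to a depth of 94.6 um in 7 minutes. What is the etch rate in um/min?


Step 1: Etch rate = depth / time
Step 2: rate = 94.6 / 7
rate = 13.514 um/min


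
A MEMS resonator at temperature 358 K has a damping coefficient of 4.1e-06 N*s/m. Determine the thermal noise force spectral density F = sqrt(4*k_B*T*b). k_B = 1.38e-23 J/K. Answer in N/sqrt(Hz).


Step 1: Compute 4 * k_B * T * b
= 4 * 1.38e-23 * 358 * 4.1e-06
= 8.1023e-26 N^2/Hz
Step 2: F_noise = sqrt(8.1023e-26)
F_noise = 2.85e-13 N/sqrt(Hz)


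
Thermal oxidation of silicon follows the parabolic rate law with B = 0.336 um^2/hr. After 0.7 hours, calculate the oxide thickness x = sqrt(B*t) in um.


Step 1: Compute B*t = 0.336 * 0.7 = 0.2352
Step 2: x = sqrt(0.2352)
x = 0.485 um


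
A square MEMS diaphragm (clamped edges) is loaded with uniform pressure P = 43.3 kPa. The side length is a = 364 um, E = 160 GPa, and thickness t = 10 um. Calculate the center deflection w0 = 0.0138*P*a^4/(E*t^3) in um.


Step 1: Convert pressure to compatible units (E is in GPa, so P in GPa).
P = 43.3 kPa = 43.3e-6 GPa
Step 2: Compute numerator: 0.0138 * P * a^4.
a^4 = 364^4 = 17555190016
numerator = 0.0138 * 43.3e-6 * 17555190016 = 1.049e+04
Step 3: Compute denominator: E * t^3 = 160 * 10^3 = 160000
Step 4: w0 = numerator / denominator = 1.049e+04 / 160000 = 0.0656 um


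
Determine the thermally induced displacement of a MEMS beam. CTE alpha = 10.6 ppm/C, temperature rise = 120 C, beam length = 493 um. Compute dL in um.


Step 1: Convert CTE: alpha = 10.6 ppm/C = 10.6e-6 /C
Step 2: dL = 10.6e-6 * 120 * 493
dL = 0.6271 um


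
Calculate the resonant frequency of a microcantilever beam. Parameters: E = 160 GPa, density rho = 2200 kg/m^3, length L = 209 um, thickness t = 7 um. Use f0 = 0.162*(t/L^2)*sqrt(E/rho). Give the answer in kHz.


Step 1: Convert units to SI.
t_SI = 7e-6 m, L_SI = 209e-6 m
Step 2: Calculate sqrt(E/rho).
sqrt(160e9 / 2200) = 8528.03 m/s
Step 3: Compute f0.
f0 = 0.162 * 7e-6 / (209e-6)^2 * 8528.03 = 221395.7 Hz = 221.4 kHz


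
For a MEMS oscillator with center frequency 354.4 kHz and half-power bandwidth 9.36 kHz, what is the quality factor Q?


Step 1: Q = f0 / bandwidth
Step 2: Q = 354.4 / 9.36
Q = 37.9


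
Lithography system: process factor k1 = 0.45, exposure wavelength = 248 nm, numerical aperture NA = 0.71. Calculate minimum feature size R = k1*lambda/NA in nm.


Step 1: Identify values: k1 = 0.45, lambda = 248 nm, NA = 0.71
Step 2: R = k1 * lambda / NA
R = 0.45 * 248 / 0.71
R = 157.2 nm


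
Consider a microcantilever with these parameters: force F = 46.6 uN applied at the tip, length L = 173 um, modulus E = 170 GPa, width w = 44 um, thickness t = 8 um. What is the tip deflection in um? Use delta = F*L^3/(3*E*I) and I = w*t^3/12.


Step 1: Calculate the second moment of area.
I = w * t^3 / 12 = 44 * 8^3 / 12 = 1877.3333 um^4
Step 2: Convert E to consistent units (1 GPa = 1000 uN/um^2).
E = 170 GPa = 170000 uN/um^2
Step 3: Calculate tip deflection.
delta = F * L^3 / (3 * E * I)
delta = 46.6 * 173^3 / (3 * 170000 * 1877.3333)
delta = 0.252 um


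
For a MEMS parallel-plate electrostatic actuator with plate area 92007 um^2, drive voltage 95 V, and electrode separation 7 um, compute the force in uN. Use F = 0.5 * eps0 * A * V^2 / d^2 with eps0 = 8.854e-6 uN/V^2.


Step 1: Identify parameters.
eps0 = 8.854e-6 uN/V^2, A = 92007 um^2, V = 95 V, d = 7 um
Step 2: Compute V^2 = 95^2 = 9025
Step 3: Compute d^2 = 7^2 = 49
Step 4: F = 0.5 * 8.854e-6 * 92007 * 9025 / 49
F = 75.021 uN


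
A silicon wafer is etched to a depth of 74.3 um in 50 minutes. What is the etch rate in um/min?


Step 1: Etch rate = depth / time
Step 2: rate = 74.3 / 50
rate = 1.486 um/min


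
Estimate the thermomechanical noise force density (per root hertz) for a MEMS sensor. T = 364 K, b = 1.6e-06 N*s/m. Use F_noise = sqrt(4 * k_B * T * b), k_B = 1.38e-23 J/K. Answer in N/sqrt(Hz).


Step 1: Compute 4 * k_B * T * b
= 4 * 1.38e-23 * 364 * 1.6e-06
= 3.2148e-26 N^2/Hz
Step 2: F_noise = sqrt(3.2148e-26)
F_noise = 1.79e-13 N/sqrt(Hz)


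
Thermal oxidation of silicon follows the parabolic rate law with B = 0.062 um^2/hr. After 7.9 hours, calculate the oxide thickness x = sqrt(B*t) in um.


Step 1: Compute B*t = 0.062 * 7.9 = 0.4898
Step 2: x = sqrt(0.4898)
x = 0.7 um


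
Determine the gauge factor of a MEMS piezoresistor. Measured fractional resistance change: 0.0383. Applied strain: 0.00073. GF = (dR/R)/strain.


Step 1: Identify values.
dR/R = 0.0383, strain = 0.00073
Step 2: GF = (dR/R) / strain = 0.0383 / 0.00073
GF = 52.5


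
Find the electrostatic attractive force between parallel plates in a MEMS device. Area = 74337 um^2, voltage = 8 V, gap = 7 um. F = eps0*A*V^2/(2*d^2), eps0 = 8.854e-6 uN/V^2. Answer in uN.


Step 1: Identify parameters.
eps0 = 8.854e-6 uN/V^2, A = 74337 um^2, V = 8 V, d = 7 um
Step 2: Compute V^2 = 8^2 = 64
Step 3: Compute d^2 = 7^2 = 49
Step 4: F = 0.5 * 8.854e-6 * 74337 * 64 / 49
F = 0.43 uN


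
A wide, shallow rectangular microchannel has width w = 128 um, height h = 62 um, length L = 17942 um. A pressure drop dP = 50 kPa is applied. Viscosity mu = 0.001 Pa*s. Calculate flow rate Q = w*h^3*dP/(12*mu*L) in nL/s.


Step 1: Convert all dimensions to SI (meters).
w = 128e-6 m, h = 62e-6 m, L = 17942e-6 m, dP = 50e3 Pa
Step 2: Q = w * h^3 * dP / (12 * mu * L)
Q = 128e-6 * (62e-6)^3 * 50e3 / (12 * 0.001 * 17942e-6) = 7.08439787e-09 m^3/s
Step 3: Convert Q from m^3/s to nL/s (1 m^3 = 1e12 nL, so multiply by 1e12).
Q = 7084.398 nL/s


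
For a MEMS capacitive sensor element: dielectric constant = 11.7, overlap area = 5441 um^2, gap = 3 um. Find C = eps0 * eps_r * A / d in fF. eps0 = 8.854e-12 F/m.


Step 1: Convert area to m^2: A = 5441e-12 m^2
Step 2: Convert gap to m: d = 3e-6 m
Step 3: C = eps0 * eps_r * A / d
C = 8.854e-12 * 11.7 * 5441e-12 / 3e-6
Step 4: Convert to fF (multiply by 1e15).
C = 187.88 fF


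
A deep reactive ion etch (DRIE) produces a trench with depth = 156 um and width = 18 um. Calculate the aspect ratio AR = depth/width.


Step 1: AR = depth / width
Step 2: AR = 156 / 18
AR = 8.7


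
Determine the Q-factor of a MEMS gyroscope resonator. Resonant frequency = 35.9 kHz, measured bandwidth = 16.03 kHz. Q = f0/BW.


Step 1: Q = f0 / bandwidth
Step 2: Q = 35.9 / 16.03
Q = 2.2


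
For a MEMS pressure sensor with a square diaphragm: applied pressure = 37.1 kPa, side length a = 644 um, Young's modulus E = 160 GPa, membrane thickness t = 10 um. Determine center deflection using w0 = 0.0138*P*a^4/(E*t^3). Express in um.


Step 1: Convert pressure to compatible units (E is in GPa, so P in GPa).
P = 37.1 kPa = 37.1e-6 GPa
Step 2: Compute numerator: 0.0138 * P * a^4.
a^4 = 644^4 = 172005949696
numerator = 0.0138 * 37.1e-6 * 172005949696 = 8.80636e+04
Step 3: Compute denominator: E * t^3 = 160 * 10^3 = 160000
Step 4: w0 = numerator / denominator = 8.80636e+04 / 160000 = 0.5504 um


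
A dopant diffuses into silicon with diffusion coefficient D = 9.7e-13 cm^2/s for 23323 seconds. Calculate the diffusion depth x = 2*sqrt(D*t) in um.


Step 1: Compute D*t = 9.7e-13 * 23323 = 2.262331e-08 cm^2
Step 2: sqrt(D*t) = 1.5041e-04 cm
Step 3: x = 2 * 1.5041e-04 cm = 3.0082e-04 cm
Step 4: Convert to um (1 cm = 1e4 um): x = 3.008 um


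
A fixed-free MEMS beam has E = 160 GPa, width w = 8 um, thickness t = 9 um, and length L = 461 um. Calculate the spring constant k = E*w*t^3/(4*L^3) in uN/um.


Step 1: Convert E to consistent units (1 GPa = 1000 uN/um^2).
E = 160 GPa = 160000 uN/um^2
Step 2: Compute t^3 = 9^3 = 729
Step 3: Compute L^3 = 461^3 = 97972181
Step 4: k = 160000 * 8 * 729 / (4 * 97972181)
k = 2.3811 uN/um


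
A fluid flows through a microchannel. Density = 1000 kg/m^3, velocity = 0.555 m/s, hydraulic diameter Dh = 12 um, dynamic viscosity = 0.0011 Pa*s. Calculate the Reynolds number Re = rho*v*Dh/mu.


Step 1: Convert Dh to meters: Dh = 12e-6 m
Step 2: Re = rho * v * Dh / mu
Re = 1000 * 0.555 * 12e-6 / 0.0011
Re = 6.055


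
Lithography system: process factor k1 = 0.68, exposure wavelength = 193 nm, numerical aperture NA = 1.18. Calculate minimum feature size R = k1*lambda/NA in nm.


Step 1: Identify values: k1 = 0.68, lambda = 193 nm, NA = 1.18
Step 2: R = k1 * lambda / NA
R = 0.68 * 193 / 1.18
R = 111.2 nm


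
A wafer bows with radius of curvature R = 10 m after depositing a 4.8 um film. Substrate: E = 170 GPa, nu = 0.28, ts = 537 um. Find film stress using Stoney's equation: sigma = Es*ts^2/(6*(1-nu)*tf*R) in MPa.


Step 1: Compute numerator: Es * ts^2 = 170 * 537^2 = 49022730 (GPa*um^2)
Step 2: Compute denominator (R in um): 6*(1-nu)*tf*R = 6*0.72*4.8*10e6 = 207360000.0 (um^2)
Step 3: sigma (GPa) = 49022730 / 207360000.0 = 2.36414e-01 GPa
Step 4: Convert to MPa (x1000): sigma = 236.4 MPa


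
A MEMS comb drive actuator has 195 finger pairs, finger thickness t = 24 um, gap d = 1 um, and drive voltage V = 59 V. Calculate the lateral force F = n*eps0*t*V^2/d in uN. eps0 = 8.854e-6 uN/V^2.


Step 1: Parameters: n=195, eps0=8.854e-6 uN/V^2, t=24 um, V=59 V, d=1 um
Step 2: V^2 = 3481
Step 3: F = 195 * 8.854e-6 * 24 * 3481 / 1
F = 144.241 uN


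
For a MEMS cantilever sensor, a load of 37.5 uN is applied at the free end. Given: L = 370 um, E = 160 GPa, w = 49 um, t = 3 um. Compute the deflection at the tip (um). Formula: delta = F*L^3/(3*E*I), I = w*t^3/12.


Step 1: Calculate the second moment of area.
I = w * t^3 / 12 = 49 * 3^3 / 12 = 110.25 um^4
Step 2: Convert E to consistent units (1 GPa = 1000 uN/um^2).
E = 160 GPa = 160000 uN/um^2
Step 3: Calculate tip deflection.
delta = F * L^3 / (3 * E * I)
delta = 37.5 * 370^3 / (3 * 160000 * 110.25)
delta = 35.8936 um


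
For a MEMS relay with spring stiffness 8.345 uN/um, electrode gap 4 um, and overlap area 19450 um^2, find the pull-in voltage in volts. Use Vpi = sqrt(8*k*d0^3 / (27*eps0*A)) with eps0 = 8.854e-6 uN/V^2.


Step 1: Compute numerator: 8 * k * d0^3 = 8 * 8.345 * 4^3 = 4272.64
Step 2: Compute denominator: 27 * eps0 * A = 27 * 8.854e-6 * 19450 = 4.649678
Step 3: Vpi = sqrt(4272.64 / 4.649678)
Vpi = 30.31 V


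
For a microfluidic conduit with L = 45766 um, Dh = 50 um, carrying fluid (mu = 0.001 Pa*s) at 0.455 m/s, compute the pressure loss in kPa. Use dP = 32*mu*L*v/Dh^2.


Step 1: Convert to SI: L = 45766e-6 m, Dh = 50e-6 m
Step 2: dP = 32 * 0.001 * 45766e-6 * 0.455 / (50e-6)^2
Step 3: dP = 266541.18 Pa
Step 4: Convert to kPa: dP = 266.54 kPa


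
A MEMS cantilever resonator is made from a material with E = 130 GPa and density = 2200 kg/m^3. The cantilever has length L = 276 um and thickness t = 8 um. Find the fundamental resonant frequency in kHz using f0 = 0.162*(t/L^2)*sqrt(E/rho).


Step 1: Convert units to SI.
t_SI = 8e-6 m, L_SI = 276e-6 m
Step 2: Calculate sqrt(E/rho).
sqrt(130e9 / 2200) = 7687.06 m/s
Step 3: Compute f0.
f0 = 0.162 * 8e-6 / (276e-6)^2 * 7687.06 = 130781.7 Hz = 130.78 kHz


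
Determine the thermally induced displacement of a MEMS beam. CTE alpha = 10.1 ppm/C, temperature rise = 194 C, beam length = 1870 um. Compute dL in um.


Step 1: Convert CTE: alpha = 10.1 ppm/C = 10.1e-6 /C
Step 2: dL = 10.1e-6 * 194 * 1870
dL = 3.6641 um


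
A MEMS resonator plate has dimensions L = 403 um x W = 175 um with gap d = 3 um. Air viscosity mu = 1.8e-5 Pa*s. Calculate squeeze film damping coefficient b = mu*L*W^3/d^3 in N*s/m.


Step 1: Convert to SI.
L = 403e-6 m, W = 175e-6 m, d = 3e-6 m
Step 2: W^3 = (175e-6)^3 = 5.36e-12 m^3
Step 3: d^3 = (3e-6)^3 = 2.70e-17 m^3
Step 4: b = 1.8e-5 * 403e-6 * 5.36e-12 / 2.70e-17
b = 1.44e-03 N*s/m


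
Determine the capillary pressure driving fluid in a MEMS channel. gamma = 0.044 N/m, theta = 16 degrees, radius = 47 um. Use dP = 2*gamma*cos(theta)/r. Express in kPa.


Step 1: cos(16 deg) = 0.9613
Step 2: Convert r to m: r = 47e-6 m
Step 3: dP = 2 * 0.044 * 0.9613 / 47e-6 = 1799.9 Pa
Step 4: Convert Pa to kPa (divide by 1000).
dP = 1.8 kPa


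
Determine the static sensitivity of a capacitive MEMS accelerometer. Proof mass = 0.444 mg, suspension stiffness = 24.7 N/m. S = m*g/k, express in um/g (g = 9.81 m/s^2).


Step 1: Convert mass: m = 0.444 mg = 4.44e-07 kg
Step 2: S = m * g / k = 4.44e-07 * 9.81 / 24.7
Step 3: S = 1.76e-07 m/g
Step 4: Convert to um/g: S = 0.176 um/g


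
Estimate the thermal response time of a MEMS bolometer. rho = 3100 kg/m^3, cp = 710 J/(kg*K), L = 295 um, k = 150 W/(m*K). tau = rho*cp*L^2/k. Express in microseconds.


Step 1: Convert L to m: L = 295e-6 m
Step 2: L^2 = (295e-6)^2 = 8.7025e-08 m^2
Step 3: tau = 3100 * 710 * 8.7025e-08 / 150 = 1.27694683e-03 s
Step 4: Convert to microseconds (multiply by 1e6).
tau = 1276.947 us


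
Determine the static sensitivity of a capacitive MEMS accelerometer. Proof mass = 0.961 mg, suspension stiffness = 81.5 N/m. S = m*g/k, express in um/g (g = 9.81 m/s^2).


Step 1: Convert mass: m = 0.961 mg = 9.61e-07 kg
Step 2: S = m * g / k = 9.61e-07 * 9.81 / 81.5
Step 3: S = 1.16e-07 m/g
Step 4: Convert to um/g: S = 0.116 um/g


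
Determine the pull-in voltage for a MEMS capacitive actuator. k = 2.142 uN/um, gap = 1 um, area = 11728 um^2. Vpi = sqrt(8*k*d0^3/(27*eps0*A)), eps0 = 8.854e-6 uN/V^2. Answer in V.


Step 1: Compute numerator: 8 * k * d0^3 = 8 * 2.142 * 1^3 = 17.136
Step 2: Compute denominator: 27 * eps0 * A = 27 * 8.854e-6 * 11728 = 2.803672
Step 3: Vpi = sqrt(17.136 / 2.803672)
Vpi = 2.47 V


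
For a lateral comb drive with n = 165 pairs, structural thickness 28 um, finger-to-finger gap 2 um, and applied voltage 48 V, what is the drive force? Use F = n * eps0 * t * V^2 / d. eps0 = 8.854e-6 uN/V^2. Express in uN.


Step 1: Parameters: n=165, eps0=8.854e-6 uN/V^2, t=28 um, V=48 V, d=2 um
Step 2: V^2 = 2304
Step 3: F = 165 * 8.854e-6 * 28 * 2304 / 2
F = 47.123 uN


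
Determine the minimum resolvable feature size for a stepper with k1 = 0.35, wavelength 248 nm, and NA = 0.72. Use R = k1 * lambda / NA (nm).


Step 1: Identify values: k1 = 0.35, lambda = 248 nm, NA = 0.72
Step 2: R = k1 * lambda / NA
R = 0.35 * 248 / 0.72
R = 120.6 nm


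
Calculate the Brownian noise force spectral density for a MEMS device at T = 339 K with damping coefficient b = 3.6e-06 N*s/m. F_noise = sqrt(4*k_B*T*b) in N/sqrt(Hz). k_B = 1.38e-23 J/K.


Step 1: Compute 4 * k_B * T * b
= 4 * 1.38e-23 * 339 * 3.6e-06
= 6.7366e-26 N^2/Hz
Step 2: F_noise = sqrt(6.7366e-26)
F_noise = 2.60e-13 N/sqrt(Hz)


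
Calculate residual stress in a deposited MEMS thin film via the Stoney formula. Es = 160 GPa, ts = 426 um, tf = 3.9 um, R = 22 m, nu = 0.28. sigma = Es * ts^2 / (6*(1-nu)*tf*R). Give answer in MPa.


Step 1: Compute numerator: Es * ts^2 = 160 * 426^2 = 29036160 (GPa*um^2)
Step 2: Compute denominator (R in um): 6*(1-nu)*tf*R = 6*0.72*3.9*22e6 = 370656000.0 (um^2)
Step 3: sigma (GPa) = 29036160 / 370656000.0 = 7.8337e-02 GPa
Step 4: Convert to MPa (x1000): sigma = 78.3 MPa


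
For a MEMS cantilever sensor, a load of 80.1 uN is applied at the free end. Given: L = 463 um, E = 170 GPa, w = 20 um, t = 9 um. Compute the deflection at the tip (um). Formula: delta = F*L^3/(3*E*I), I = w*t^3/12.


Step 1: Calculate the second moment of area.
I = w * t^3 / 12 = 20 * 9^3 / 12 = 1215.0 um^4
Step 2: Convert E to consistent units (1 GPa = 1000 uN/um^2).
E = 170 GPa = 170000 uN/um^2
Step 3: Calculate tip deflection.
delta = F * L^3 / (3 * E * I)
delta = 80.1 * 463^3 / (3 * 170000 * 1215.0)
delta = 12.8301 um


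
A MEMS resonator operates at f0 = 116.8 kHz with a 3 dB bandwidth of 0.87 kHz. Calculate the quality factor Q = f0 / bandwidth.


Step 1: Q = f0 / bandwidth
Step 2: Q = 116.8 / 0.87
Q = 134.3


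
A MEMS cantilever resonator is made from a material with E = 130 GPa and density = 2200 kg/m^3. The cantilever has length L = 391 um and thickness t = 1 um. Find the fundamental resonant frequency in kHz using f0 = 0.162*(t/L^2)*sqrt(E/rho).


Step 1: Convert units to SI.
t_SI = 1e-6 m, L_SI = 391e-6 m
Step 2: Calculate sqrt(E/rho).
sqrt(130e9 / 2200) = 7687.06 m/s
Step 3: Compute f0.
f0 = 0.162 * 1e-6 / (391e-6)^2 * 7687.06 = 8145.6 Hz = 8.15 kHz


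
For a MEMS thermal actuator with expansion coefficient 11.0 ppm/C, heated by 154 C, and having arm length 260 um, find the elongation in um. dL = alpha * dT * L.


Step 1: Convert CTE: alpha = 11.0 ppm/C = 11.0e-6 /C
Step 2: dL = 11.0e-6 * 154 * 260
dL = 0.4404 um


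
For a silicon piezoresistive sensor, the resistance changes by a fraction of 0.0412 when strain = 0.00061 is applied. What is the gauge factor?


Step 1: Identify values.
dR/R = 0.0412, strain = 0.00061
Step 2: GF = (dR/R) / strain = 0.0412 / 0.00061
GF = 67.5


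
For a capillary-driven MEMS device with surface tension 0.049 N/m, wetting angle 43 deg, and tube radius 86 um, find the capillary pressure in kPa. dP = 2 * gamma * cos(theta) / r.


Step 1: cos(43 deg) = 0.7314
Step 2: Convert r to m: r = 86e-6 m
Step 3: dP = 2 * 0.049 * 0.7314 / 86e-6 = 833.5 Pa
Step 4: Convert Pa to kPa (divide by 1000).
dP = 0.83 kPa


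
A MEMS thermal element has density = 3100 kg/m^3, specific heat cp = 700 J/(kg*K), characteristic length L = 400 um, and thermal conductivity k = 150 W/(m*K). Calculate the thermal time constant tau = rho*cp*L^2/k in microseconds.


Step 1: Convert L to m: L = 400e-6 m
Step 2: L^2 = (400e-6)^2 = 1.6e-07 m^2
Step 3: tau = 3100 * 700 * 1.6e-07 / 150 = 2.31466667e-03 s
Step 4: Convert to microseconds (multiply by 1e6).
tau = 2314.667 us


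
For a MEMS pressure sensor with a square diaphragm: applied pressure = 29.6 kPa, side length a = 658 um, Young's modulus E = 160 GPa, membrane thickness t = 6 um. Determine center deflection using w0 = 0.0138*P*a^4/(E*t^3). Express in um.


Step 1: Convert pressure to compatible units (E is in GPa, so P in GPa).
P = 29.6 kPa = 29.6e-6 GPa
Step 2: Compute numerator: 0.0138 * P * a^4.
a^4 = 658^4 = 187457825296
numerator = 0.0138 * 29.6e-6 * 187457825296 = 7.657277e+04
Step 3: Compute denominator: E * t^3 = 160 * 6^3 = 34560
Step 4: w0 = numerator / denominator = 7.657277e+04 / 34560 = 2.2156 um


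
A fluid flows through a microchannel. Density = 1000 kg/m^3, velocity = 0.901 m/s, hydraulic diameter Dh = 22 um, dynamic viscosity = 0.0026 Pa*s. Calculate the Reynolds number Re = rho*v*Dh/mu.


Step 1: Convert Dh to meters: Dh = 22e-6 m
Step 2: Re = rho * v * Dh / mu
Re = 1000 * 0.901 * 22e-6 / 0.0026
Re = 7.624


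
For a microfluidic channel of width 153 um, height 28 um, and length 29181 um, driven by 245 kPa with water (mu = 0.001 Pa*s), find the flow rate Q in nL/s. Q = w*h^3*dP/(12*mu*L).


Step 1: Convert all dimensions to SI (meters).
w = 153e-6 m, h = 28e-6 m, L = 29181e-6 m, dP = 245e3 Pa
Step 2: Q = w * h^3 * dP / (12 * mu * L)
Q = 153e-6 * (28e-6)^3 * 245e3 / (12 * 0.001 * 29181e-6) = 2.34990439e-09 m^3/s
Step 3: Convert Q from m^3/s to nL/s (1 m^3 = 1e12 nL, so multiply by 1e12).
Q = 2349.904 nL/s


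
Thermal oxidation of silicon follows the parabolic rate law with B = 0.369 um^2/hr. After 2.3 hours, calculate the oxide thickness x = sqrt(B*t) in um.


Step 1: Compute B*t = 0.369 * 2.3 = 0.8487
Step 2: x = sqrt(0.8487)
x = 0.921 um


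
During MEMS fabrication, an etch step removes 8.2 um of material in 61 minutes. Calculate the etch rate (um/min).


Step 1: Etch rate = depth / time
Step 2: rate = 8.2 / 61
rate = 0.134 um/min


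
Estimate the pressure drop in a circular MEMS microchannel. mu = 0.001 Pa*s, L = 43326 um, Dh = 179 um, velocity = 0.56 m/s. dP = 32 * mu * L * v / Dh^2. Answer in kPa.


Step 1: Convert to SI: L = 43326e-6 m, Dh = 179e-6 m
Step 2: dP = 32 * 0.001 * 43326e-6 * 0.56 / (179e-6)^2
Step 3: dP = 24231.51 Pa
Step 4: Convert to kPa: dP = 24.23 kPa


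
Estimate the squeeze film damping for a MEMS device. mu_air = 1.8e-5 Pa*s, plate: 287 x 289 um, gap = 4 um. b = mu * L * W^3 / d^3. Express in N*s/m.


Step 1: Convert to SI.
L = 287e-6 m, W = 289e-6 m, d = 4e-6 m
Step 2: W^3 = (289e-6)^3 = 2.41e-11 m^3
Step 3: d^3 = (4e-6)^3 = 6.40e-17 m^3
Step 4: b = 1.8e-5 * 287e-6 * 2.41e-11 / 6.40e-17
b = 1.95e-03 N*s/m


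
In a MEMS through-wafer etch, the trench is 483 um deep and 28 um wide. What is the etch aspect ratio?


Step 1: AR = depth / width
Step 2: AR = 483 / 28
AR = 17.3


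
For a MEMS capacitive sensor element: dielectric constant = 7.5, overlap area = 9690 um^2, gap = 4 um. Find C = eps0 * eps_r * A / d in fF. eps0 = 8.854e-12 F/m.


Step 1: Convert area to m^2: A = 9690e-12 m^2
Step 2: Convert gap to m: d = 4e-6 m
Step 3: C = eps0 * eps_r * A / d
C = 8.854e-12 * 7.5 * 9690e-12 / 4e-6
Step 4: Convert to fF (multiply by 1e15).
C = 160.87 fF


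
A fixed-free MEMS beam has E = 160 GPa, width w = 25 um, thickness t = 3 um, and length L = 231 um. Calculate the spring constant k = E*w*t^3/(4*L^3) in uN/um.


Step 1: Convert E to consistent units (1 GPa = 1000 uN/um^2).
E = 160 GPa = 160000 uN/um^2
Step 2: Compute t^3 = 3^3 = 27
Step 3: Compute L^3 = 231^3 = 12326391
Step 4: k = 160000 * 25 * 27 / (4 * 12326391)
k = 2.1904 uN/um


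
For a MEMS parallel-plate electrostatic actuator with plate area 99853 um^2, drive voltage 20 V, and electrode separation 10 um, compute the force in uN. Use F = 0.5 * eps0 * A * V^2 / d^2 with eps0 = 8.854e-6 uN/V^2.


Step 1: Identify parameters.
eps0 = 8.854e-6 uN/V^2, A = 99853 um^2, V = 20 V, d = 10 um
Step 2: Compute V^2 = 20^2 = 400
Step 3: Compute d^2 = 10^2 = 100
Step 4: F = 0.5 * 8.854e-6 * 99853 * 400 / 100
F = 1.768 uN


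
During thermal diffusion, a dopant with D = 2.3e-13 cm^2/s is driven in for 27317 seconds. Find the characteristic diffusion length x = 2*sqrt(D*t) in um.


Step 1: Compute D*t = 2.3e-13 * 27317 = 6.28291e-09 cm^2
Step 2: sqrt(D*t) = 7.92648e-05 cm
Step 3: x = 2 * 7.92648e-05 cm = 1.585296e-04 cm
Step 4: Convert to um (1 cm = 1e4 um): x = 1.585 um


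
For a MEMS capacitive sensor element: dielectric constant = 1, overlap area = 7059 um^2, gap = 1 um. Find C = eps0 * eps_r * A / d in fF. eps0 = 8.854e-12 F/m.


Step 1: Convert area to m^2: A = 7059e-12 m^2
Step 2: Convert gap to m: d = 1e-6 m
Step 3: C = eps0 * eps_r * A / d
C = 8.854e-12 * 1 * 7059e-12 / 1e-6
Step 4: Convert to fF (multiply by 1e15).
C = 62.5 fF


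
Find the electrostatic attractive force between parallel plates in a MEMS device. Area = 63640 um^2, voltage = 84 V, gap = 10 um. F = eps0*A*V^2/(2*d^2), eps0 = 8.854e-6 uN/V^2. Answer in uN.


Step 1: Identify parameters.
eps0 = 8.854e-6 uN/V^2, A = 63640 um^2, V = 84 V, d = 10 um
Step 2: Compute V^2 = 84^2 = 7056
Step 3: Compute d^2 = 10^2 = 100
Step 4: F = 0.5 * 8.854e-6 * 63640 * 7056 / 100
F = 19.879 uN


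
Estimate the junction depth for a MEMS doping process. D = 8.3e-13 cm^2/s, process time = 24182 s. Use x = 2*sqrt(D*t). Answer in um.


Step 1: Compute D*t = 8.3e-13 * 24182 = 2.007106e-08 cm^2
Step 2: sqrt(D*t) = 1.41672e-04 cm
Step 3: x = 2 * 1.41672e-04 cm = 2.83344e-04 cm
Step 4: Convert to um (1 cm = 1e4 um): x = 2.833 um


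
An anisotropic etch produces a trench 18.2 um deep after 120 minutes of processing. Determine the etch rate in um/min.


Step 1: Etch rate = depth / time
Step 2: rate = 18.2 / 120
rate = 0.152 um/min


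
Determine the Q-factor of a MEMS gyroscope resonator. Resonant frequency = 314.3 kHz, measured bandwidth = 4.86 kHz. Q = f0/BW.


Step 1: Q = f0 / bandwidth
Step 2: Q = 314.3 / 4.86
Q = 64.7


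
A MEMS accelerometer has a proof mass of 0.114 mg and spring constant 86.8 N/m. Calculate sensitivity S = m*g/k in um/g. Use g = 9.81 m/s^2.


Step 1: Convert mass: m = 0.114 mg = 1.14e-07 kg
Step 2: S = m * g / k = 1.14e-07 * 9.81 / 86.8
Step 3: S = 1.29e-08 m/g
Step 4: Convert to um/g: S = 0.013 um/g


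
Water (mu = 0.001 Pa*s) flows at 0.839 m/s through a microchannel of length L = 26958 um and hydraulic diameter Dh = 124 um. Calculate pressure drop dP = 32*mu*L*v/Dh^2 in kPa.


Step 1: Convert to SI: L = 26958e-6 m, Dh = 124e-6 m
Step 2: dP = 32 * 0.001 * 26958e-6 * 0.839 / (124e-6)^2
Step 3: dP = 47071.30 Pa
Step 4: Convert to kPa: dP = 47.07 kPa


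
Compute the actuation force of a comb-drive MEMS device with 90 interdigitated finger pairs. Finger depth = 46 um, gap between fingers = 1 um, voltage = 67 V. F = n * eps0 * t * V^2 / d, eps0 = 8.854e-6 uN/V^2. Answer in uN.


Step 1: Parameters: n=90, eps0=8.854e-6 uN/V^2, t=46 um, V=67 V, d=1 um
Step 2: V^2 = 4489
Step 3: F = 90 * 8.854e-6 * 46 * 4489 / 1
F = 164.547 uN


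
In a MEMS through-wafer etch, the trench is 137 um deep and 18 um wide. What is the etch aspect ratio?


Step 1: AR = depth / width
Step 2: AR = 137 / 18
AR = 7.6


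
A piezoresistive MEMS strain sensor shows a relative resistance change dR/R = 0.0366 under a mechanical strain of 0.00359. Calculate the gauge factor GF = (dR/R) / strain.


Step 1: Identify values.
dR/R = 0.0366, strain = 0.00359
Step 2: GF = (dR/R) / strain = 0.0366 / 0.00359
GF = 10.2


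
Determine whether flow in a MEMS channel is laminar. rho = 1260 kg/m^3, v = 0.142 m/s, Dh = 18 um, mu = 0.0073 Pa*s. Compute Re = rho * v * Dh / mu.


Step 1: Convert Dh to meters: Dh = 18e-6 m
Step 2: Re = rho * v * Dh / mu
Re = 1260 * 0.142 * 18e-6 / 0.0073
Re = 0.441
Since Re = 0.441 is below ~2300, the flow is laminar.


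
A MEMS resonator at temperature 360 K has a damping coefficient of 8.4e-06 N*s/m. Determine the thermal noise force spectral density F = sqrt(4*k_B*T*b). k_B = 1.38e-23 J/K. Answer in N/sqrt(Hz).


Step 1: Compute 4 * k_B * T * b
= 4 * 1.38e-23 * 360 * 8.4e-06
= 1.6692e-25 N^2/Hz
Step 2: F_noise = sqrt(1.6692e-25)
F_noise = 4.09e-13 N/sqrt(Hz)


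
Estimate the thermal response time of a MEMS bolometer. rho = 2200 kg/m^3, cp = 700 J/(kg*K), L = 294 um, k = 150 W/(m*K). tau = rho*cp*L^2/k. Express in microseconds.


Step 1: Convert L to m: L = 294e-6 m
Step 2: L^2 = (294e-6)^2 = 8.6436e-08 m^2
Step 3: tau = 2200 * 700 * 8.6436e-08 / 150 = 8.874096e-04 s
Step 4: Convert to microseconds (multiply by 1e6).
tau = 887.41 us


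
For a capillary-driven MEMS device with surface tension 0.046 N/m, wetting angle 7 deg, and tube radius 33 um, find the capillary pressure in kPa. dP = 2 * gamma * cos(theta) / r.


Step 1: cos(7 deg) = 0.9925
Step 2: Convert r to m: r = 33e-6 m
Step 3: dP = 2 * 0.046 * 0.9925 / 33e-6 = 2767.0 Pa
Step 4: Convert Pa to kPa (divide by 1000).
dP = 2.77 kPa


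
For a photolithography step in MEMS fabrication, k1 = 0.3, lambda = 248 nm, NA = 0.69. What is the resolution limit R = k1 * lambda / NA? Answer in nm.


Step 1: Identify values: k1 = 0.3, lambda = 248 nm, NA = 0.69
Step 2: R = k1 * lambda / NA
R = 0.3 * 248 / 0.69
R = 107.8 nm


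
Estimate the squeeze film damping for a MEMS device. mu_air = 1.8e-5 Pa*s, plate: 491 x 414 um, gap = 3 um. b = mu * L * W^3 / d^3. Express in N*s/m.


Step 1: Convert to SI.
L = 491e-6 m, W = 414e-6 m, d = 3e-6 m
Step 2: W^3 = (414e-6)^3 = 7.10e-11 m^3
Step 3: d^3 = (3e-6)^3 = 2.70e-17 m^3
Step 4: b = 1.8e-5 * 491e-6 * 7.10e-11 / 2.70e-17
b = 2.32e-02 N*s/m


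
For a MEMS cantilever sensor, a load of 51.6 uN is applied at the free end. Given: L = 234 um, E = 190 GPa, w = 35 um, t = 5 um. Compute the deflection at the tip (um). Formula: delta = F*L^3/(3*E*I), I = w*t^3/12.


Step 1: Calculate the second moment of area.
I = w * t^3 / 12 = 35 * 5^3 / 12 = 364.5833 um^4
Step 2: Convert E to consistent units (1 GPa = 1000 uN/um^2).
E = 190 GPa = 190000 uN/um^2
Step 3: Calculate tip deflection.
delta = F * L^3 / (3 * E * I)
delta = 51.6 * 234^3 / (3 * 190000 * 364.5833)
delta = 3.1815 um


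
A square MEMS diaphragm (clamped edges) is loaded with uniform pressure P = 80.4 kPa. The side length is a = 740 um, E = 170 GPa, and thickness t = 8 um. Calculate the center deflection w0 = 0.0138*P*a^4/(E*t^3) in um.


Step 1: Convert pressure to compatible units (E is in GPa, so P in GPa).
P = 80.4 kPa = 80.4e-6 GPa
Step 2: Compute numerator: 0.0138 * P * a^4.
a^4 = 740^4 = 299865760000
numerator = 0.0138 * 80.4e-6 * 299865760000 = 3.327071e+05
Step 3: Compute denominator: E * t^3 = 170 * 8^3 = 87040
Step 4: w0 = numerator / denominator = 3.327071e+05 / 87040 = 3.8225 um


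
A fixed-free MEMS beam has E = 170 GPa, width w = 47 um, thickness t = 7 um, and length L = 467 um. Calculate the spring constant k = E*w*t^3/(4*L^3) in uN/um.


Step 1: Convert E to consistent units (1 GPa = 1000 uN/um^2).
E = 170 GPa = 170000 uN/um^2
Step 2: Compute t^3 = 7^3 = 343
Step 3: Compute L^3 = 467^3 = 101847563
Step 4: k = 170000 * 47 * 343 / (4 * 101847563)
k = 6.7271 uN/um


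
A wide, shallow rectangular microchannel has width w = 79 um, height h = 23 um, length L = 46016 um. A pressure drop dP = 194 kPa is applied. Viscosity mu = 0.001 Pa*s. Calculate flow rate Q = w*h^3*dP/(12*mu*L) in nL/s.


Step 1: Convert all dimensions to SI (meters).
w = 79e-6 m, h = 23e-6 m, L = 46016e-6 m, dP = 194e3 Pa
Step 2: Q = w * h^3 * dP / (12 * mu * L)
Q = 79e-6 * (23e-6)^3 * 194e3 / (12 * 0.001 * 46016e-6) = 3.3769312e-10 m^3/s
Step 3: Convert Q from m^3/s to nL/s (1 m^3 = 1e12 nL, so multiply by 1e12).
Q = 337.693 nL/s


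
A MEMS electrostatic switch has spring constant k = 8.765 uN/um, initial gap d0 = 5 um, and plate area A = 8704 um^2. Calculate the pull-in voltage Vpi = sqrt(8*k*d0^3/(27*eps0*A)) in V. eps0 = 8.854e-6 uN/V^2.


Step 1: Compute numerator: 8 * k * d0^3 = 8 * 8.765 * 5^3 = 8765.0
Step 2: Compute denominator: 27 * eps0 * A = 27 * 8.854e-6 * 8704 = 2.080761
Step 3: Vpi = sqrt(8765.0 / 2.080761)
Vpi = 64.9 V


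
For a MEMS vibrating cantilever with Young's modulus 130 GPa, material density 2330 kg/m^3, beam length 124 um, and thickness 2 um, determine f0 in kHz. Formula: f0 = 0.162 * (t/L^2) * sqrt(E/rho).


Step 1: Convert units to SI.
t_SI = 2e-6 m, L_SI = 124e-6 m
Step 2: Calculate sqrt(E/rho).
sqrt(130e9 / 2330) = 7469.54 m/s
Step 3: Compute f0.
f0 = 0.162 * 2e-6 / (124e-6)^2 * 7469.54 = 157396.7 Hz = 157.4 kHz


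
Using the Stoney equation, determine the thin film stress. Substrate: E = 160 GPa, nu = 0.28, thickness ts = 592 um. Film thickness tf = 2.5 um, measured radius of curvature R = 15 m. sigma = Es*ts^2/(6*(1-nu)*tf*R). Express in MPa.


Step 1: Compute numerator: Es * ts^2 = 160 * 592^2 = 56074240 (GPa*um^2)
Step 2: Compute denominator (R in um): 6*(1-nu)*tf*R = 6*0.72*2.5*15e6 = 162000000.0 (um^2)
Step 3: sigma (GPa) = 56074240 / 162000000.0 = 3.46137e-01 GPa
Step 4: Convert to MPa (x1000): sigma = 346.1 MPa


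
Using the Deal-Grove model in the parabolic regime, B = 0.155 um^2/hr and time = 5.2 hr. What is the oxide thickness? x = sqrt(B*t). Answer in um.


Step 1: Compute B*t = 0.155 * 5.2 = 0.806
Step 2: x = sqrt(0.806)
x = 0.898 um


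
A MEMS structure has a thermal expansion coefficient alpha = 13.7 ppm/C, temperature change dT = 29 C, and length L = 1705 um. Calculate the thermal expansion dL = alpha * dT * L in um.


Step 1: Convert CTE: alpha = 13.7 ppm/C = 13.7e-6 /C
Step 2: dL = 13.7e-6 * 29 * 1705
dL = 0.6774 um
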